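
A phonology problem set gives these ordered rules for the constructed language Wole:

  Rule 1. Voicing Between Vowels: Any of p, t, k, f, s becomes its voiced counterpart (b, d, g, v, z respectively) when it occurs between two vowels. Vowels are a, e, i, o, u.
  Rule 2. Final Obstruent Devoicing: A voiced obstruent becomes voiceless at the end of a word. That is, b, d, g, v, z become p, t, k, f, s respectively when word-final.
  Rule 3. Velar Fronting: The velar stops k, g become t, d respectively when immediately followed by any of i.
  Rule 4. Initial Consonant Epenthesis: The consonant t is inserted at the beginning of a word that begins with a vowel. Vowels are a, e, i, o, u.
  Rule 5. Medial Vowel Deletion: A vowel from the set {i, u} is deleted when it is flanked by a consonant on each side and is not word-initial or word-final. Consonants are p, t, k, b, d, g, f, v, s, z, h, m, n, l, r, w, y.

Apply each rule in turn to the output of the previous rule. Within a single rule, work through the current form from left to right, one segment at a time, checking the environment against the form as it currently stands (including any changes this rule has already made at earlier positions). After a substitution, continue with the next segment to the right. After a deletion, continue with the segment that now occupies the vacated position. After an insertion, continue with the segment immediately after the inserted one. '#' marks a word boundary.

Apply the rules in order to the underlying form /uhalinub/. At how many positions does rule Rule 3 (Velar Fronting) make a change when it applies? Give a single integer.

Rule 1 Voicing Between Vowels: no change — [uhalinub]
Rule 2 Final Obstruent Devoicing: [uhalinub] → [uhalinup]
Rule 3 Velar Fronting: no change — [uhalinup]
Rule 4 Initial Consonant Epenthesis: [uhalinup] → [tuhalinup]
Rule 5 Medial Vowel Deletion: [tuhalinup] → [thalnp]
Rule Rule 3 changed 0 position(s).

0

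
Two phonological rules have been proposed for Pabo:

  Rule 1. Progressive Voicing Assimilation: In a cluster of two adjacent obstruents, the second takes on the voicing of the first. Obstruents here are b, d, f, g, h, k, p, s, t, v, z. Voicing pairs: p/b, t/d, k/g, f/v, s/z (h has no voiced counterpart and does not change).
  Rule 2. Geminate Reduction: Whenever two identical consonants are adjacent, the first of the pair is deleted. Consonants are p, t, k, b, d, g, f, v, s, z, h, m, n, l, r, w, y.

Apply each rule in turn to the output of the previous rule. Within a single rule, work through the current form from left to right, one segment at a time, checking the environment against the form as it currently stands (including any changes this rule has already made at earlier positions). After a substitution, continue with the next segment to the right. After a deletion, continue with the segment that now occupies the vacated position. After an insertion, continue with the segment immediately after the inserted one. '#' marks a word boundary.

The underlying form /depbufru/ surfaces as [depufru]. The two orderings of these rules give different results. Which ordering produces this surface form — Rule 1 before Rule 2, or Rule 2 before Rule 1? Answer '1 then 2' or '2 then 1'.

1 then 2

Order 1 then 2:
  1 Progressive Voicing Assimilation: [depbufru] → [deppufru]
  2 Geminate Reduction: [deppufru] → [depufru]
  result: [depufru]
Order 2 then 1:
  2 Geminate Reduction: no change — [depbufru]
  1 Progressive Voicing Assimilation: [depbufru] → [deppufru]
  result: [deppufru]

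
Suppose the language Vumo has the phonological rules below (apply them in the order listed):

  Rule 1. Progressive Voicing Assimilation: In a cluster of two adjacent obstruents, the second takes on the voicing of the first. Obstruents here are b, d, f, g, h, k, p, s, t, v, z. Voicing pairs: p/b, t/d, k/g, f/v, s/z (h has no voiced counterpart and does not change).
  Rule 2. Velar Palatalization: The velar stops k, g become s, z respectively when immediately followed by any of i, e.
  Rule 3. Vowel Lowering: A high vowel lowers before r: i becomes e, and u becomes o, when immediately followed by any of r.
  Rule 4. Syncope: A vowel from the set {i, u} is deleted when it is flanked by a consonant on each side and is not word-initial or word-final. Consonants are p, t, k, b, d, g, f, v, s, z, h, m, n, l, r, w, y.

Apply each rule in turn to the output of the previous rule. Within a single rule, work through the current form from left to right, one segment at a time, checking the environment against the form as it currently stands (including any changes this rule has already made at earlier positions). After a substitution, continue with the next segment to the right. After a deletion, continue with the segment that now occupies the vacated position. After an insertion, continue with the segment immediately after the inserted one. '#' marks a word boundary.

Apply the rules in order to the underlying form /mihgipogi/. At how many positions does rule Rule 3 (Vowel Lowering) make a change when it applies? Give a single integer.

0

Rule 1 Progressive Voicing Assimilation: [mihgipogi] → [mihkipogi]
Rule 2 Velar Palatalization: [mihkipogi] → [mihsipozi]
Rule 3 Vowel Lowering: no change — [mihsipozi]
Rule 4 Syncope: [mihsipozi] → [mhspozi]
Rule Rule 3 changed 0 position(s).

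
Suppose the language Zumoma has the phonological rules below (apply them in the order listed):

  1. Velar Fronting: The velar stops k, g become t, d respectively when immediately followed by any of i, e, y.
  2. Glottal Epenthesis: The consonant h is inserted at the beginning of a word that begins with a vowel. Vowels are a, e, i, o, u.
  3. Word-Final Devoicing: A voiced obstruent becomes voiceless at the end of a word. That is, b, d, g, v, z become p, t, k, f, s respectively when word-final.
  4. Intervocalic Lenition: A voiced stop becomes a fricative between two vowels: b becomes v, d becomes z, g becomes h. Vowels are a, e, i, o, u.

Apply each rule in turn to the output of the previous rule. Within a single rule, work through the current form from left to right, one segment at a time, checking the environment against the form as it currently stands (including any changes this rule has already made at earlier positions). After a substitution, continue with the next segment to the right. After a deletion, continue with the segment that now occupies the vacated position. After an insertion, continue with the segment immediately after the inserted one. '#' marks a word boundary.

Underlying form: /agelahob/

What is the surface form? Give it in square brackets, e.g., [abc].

1 Velar Fronting: [agelahob] → [adelahob]
2 Glottal Epenthesis: [adelahob] → [hadelahob]
3 Word-Final Devoicing: [hadelahob] → [hadelahop]
4 Intervocalic Lenition: [hadelahop] → [hazelahop]

[hazelahop]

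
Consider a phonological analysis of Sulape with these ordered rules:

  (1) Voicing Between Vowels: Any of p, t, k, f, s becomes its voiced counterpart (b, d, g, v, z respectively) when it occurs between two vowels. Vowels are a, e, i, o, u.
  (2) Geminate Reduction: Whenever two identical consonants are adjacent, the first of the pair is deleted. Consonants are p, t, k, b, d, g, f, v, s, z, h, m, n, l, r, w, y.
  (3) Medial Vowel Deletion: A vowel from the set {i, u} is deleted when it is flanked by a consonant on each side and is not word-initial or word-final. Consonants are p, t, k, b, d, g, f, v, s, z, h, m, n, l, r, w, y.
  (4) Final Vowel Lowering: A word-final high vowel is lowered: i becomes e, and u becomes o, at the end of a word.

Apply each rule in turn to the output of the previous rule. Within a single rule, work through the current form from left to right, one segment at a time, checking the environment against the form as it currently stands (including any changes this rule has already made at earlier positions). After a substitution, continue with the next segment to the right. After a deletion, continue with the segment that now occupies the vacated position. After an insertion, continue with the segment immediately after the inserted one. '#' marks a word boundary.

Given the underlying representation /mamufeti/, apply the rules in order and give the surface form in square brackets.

(1) Voicing Between Vowels: [mamufeti] → [mamuvedi]
(2) Geminate Reduction: no change — [mamuvedi]
(3) Medial Vowel Deletion: [mamuvedi] → [mamvedi]
(4) Final Vowel Lowering: [mamvedi] → [mamvede]

[mamvede]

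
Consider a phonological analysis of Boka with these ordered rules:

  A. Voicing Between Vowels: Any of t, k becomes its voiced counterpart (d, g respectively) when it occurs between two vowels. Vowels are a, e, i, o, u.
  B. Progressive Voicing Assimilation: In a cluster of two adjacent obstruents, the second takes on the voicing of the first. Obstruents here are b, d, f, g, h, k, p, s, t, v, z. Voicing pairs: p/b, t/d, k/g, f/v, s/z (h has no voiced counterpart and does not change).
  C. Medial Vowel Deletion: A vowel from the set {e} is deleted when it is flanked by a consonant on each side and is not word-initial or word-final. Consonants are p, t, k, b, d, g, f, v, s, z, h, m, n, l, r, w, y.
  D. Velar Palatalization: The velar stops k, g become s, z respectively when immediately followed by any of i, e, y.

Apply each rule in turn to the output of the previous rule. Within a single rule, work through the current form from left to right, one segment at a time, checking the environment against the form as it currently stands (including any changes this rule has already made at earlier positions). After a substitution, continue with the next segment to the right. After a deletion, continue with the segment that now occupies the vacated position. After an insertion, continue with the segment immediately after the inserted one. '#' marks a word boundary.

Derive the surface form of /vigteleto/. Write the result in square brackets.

[vigdldo]

A Voicing Between Vowels: [vigteleto] → [vigteledo]
B Progressive Voicing Assimilation: [vigteledo] → [vigdeledo]
C Medial Vowel Deletion: [vigdeledo] → [vigdldo]
D Velar Palatalization: no change — [vigdldo]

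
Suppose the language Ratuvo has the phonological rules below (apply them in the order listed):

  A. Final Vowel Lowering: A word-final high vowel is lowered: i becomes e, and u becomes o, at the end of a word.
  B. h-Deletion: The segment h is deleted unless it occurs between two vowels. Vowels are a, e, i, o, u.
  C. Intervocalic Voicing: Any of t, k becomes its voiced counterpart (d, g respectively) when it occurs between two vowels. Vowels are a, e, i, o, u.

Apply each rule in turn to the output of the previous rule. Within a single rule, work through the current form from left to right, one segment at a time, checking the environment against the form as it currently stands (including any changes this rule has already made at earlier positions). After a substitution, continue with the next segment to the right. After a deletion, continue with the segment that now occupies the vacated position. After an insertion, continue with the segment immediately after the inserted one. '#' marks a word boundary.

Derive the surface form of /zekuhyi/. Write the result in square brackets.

[zeguye]

A Final Vowel Lowering: [zekuhyi] → [zekuhye]
B h-Deletion: [zekuhye] → [zekuye]
C Intervocalic Voicing: [zekuye] → [zeguye]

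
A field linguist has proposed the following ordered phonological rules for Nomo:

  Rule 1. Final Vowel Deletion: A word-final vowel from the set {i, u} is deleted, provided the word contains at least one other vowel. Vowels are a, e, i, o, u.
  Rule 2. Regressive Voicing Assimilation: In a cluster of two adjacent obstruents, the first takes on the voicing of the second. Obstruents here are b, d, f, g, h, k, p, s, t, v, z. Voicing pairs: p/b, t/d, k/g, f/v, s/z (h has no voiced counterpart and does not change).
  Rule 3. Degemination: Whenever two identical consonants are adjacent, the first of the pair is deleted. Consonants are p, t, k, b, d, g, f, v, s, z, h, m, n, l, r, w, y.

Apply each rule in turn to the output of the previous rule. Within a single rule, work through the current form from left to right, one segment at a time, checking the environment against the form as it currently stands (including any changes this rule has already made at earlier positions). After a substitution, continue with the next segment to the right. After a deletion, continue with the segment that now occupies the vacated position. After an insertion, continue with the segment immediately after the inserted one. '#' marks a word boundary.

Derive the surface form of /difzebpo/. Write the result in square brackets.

Rule 1 Final Vowel Deletion: no change — [difzebpo]
Rule 2 Regressive Voicing Assimilation: [difzebpo] → [divzeppo]
Rule 3 Degemination: [divzeppo] → [divzepo]

[divzepo]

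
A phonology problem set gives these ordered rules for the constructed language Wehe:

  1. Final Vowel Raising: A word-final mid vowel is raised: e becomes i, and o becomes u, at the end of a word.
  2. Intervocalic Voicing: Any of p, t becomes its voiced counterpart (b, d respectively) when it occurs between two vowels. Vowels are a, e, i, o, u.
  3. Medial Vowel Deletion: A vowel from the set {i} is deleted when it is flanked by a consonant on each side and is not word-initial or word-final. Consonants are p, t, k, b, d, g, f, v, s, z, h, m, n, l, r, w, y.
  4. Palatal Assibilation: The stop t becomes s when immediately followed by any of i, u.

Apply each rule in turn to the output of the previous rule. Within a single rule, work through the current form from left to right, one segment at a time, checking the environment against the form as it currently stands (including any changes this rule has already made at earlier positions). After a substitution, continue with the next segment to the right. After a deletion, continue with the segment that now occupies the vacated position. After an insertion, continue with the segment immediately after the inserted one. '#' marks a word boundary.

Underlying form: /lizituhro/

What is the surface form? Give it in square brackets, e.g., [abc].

1 Final Vowel Raising: [lizituhro] → [lizituhru]
2 Intervocalic Voicing: [lizituhru] → [liziduhru]
3 Medial Vowel Deletion: [liziduhru] → [lzduhru]
4 Palatal Assibilation: no change — [lzduhru]

[lzduhru]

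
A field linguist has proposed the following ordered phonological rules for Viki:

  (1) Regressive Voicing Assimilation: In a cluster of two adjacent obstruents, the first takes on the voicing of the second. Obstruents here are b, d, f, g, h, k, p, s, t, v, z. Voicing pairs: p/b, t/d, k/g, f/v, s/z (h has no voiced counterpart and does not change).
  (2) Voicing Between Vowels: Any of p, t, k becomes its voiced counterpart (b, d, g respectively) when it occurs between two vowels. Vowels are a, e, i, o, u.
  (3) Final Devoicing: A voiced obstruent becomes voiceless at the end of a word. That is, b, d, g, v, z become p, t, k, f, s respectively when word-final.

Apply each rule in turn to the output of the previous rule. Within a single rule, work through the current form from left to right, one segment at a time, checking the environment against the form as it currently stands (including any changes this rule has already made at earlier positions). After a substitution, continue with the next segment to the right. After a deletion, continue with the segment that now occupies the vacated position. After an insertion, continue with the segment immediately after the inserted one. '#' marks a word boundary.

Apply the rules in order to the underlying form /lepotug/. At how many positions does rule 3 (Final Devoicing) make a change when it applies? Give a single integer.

(1) Regressive Voicing Assimilation: no change — [lepotug]
(2) Voicing Between Vowels: [lepotug] → [lebodug]
(3) Final Devoicing: [lebodug] → [leboduk]
Rule 3 changed 1 position(s).

1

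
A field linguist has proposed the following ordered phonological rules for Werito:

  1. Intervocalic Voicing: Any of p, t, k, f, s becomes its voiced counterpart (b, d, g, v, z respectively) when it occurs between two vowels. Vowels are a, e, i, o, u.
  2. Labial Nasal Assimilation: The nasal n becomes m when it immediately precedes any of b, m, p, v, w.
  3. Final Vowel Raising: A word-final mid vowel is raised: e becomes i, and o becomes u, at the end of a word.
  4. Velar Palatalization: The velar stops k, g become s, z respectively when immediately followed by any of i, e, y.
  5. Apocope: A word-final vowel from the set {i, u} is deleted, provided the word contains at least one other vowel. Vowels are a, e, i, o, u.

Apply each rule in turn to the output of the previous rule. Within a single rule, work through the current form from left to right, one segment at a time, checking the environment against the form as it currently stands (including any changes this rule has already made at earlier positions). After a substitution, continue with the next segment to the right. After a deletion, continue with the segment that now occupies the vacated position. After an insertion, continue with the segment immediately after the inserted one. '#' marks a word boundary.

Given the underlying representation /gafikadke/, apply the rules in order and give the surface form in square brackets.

1 Intervocalic Voicing: [gafikadke] → [gavigadke]
2 Labial Nasal Assimilation: no change — [gavigadke]
3 Final Vowel Raising: [gavigadke] → [gavigadki]
4 Velar Palatalization: [gavigadki] → [gavigadsi]
5 Apocope: [gavigadsi] → [gavigads]

[gavigads]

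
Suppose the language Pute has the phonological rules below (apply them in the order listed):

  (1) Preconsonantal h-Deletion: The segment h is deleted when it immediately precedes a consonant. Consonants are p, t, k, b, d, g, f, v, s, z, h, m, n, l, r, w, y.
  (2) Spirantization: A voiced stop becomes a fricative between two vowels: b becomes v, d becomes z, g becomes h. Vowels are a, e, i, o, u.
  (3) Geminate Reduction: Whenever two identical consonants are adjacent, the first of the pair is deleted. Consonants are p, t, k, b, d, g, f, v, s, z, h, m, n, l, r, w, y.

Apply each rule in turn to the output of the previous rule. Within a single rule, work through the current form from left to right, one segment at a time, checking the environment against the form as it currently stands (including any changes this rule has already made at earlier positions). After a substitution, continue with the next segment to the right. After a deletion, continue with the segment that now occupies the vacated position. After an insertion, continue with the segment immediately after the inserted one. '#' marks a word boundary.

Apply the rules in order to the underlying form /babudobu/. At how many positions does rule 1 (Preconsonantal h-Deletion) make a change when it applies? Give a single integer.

0

(1) Preconsonantal h-Deletion: no change — [babudobu]
(2) Spirantization: [babudobu] → [bavuzovu]
(3) Geminate Reduction: no change — [bavuzovu]
Rule 1 changed 0 position(s).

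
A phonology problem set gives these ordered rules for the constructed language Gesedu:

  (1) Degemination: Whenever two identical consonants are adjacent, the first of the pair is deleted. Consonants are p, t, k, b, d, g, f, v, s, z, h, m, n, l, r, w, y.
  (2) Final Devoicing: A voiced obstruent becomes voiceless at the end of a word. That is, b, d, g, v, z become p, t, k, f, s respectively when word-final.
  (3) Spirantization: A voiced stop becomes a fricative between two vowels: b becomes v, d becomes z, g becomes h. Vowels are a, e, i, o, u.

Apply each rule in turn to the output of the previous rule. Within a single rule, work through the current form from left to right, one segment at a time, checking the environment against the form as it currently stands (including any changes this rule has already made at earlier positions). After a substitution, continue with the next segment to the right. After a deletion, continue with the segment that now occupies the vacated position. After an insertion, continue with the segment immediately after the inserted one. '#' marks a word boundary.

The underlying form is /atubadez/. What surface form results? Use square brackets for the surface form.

[atuvazes]

(1) Degemination: no change — [atubadez]
(2) Final Devoicing: [atubadez] → [atubades]
(3) Spirantization: [atubades] → [atuvazes]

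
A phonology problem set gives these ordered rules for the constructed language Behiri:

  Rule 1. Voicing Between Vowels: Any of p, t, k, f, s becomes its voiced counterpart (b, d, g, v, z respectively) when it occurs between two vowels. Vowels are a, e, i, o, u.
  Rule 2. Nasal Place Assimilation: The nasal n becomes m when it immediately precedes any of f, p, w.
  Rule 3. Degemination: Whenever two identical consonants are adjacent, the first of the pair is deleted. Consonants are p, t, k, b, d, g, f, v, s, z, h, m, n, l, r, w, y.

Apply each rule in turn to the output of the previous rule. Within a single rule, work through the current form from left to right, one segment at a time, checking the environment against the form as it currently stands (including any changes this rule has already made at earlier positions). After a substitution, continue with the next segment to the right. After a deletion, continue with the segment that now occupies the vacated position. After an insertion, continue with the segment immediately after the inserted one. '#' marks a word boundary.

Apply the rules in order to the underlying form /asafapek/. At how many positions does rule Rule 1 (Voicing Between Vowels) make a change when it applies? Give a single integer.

Rule 1 Voicing Between Vowels: [asafapek] → [azavabek]
Rule 2 Nasal Place Assimilation: no change — [azavabek]
Rule 3 Degemination: no change — [azavabek]
Rule Rule 1 changed 3 position(s).

3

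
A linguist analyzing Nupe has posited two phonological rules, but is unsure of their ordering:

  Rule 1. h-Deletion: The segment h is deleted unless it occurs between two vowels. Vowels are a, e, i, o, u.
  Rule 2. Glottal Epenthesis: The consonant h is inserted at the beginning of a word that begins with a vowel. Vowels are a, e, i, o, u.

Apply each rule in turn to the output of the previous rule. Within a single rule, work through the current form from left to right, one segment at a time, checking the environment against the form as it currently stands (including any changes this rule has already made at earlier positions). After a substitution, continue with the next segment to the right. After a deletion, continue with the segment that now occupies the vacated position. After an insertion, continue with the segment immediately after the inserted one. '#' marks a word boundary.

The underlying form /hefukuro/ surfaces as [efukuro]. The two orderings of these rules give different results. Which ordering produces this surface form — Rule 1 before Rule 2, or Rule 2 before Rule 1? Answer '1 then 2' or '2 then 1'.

Order 1 then 2:
  1 h-Deletion: [hefukuro] → [efukuro]
  2 Glottal Epenthesis: [efukuro] → [hefukuro]
  result: [hefukuro]
Order 2 then 1:
  2 Glottal Epenthesis: no change — [hefukuro]
  1 h-Deletion: [hefukuro] → [efukuro]
  result: [efukuro]

2 then 1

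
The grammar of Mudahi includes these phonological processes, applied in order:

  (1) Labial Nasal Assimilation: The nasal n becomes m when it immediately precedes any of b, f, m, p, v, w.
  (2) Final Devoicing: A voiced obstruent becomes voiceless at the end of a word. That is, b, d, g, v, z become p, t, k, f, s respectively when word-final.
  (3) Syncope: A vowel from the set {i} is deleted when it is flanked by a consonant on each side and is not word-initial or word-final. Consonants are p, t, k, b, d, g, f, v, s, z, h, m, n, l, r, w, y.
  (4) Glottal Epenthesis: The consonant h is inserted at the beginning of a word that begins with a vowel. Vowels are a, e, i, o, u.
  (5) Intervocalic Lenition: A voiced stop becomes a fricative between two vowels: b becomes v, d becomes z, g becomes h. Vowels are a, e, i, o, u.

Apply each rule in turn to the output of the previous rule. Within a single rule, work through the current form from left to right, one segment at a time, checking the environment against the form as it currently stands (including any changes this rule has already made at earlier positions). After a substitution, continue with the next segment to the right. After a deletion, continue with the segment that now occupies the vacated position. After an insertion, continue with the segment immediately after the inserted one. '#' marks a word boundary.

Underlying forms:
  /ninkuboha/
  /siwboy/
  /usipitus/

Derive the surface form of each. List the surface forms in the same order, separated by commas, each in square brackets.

/ninkuboha/:
  (1) Labial Nasal Assimilation: no change — [ninkuboha]
  (2) Final Devoicing: no change — [ninkuboha]
  (3) Syncope: [ninkuboha] → [nnkuboha]
  (4) Glottal Epenthesis: no change — [nnkuboha]
  (5) Intervocalic Lenition: [nnkuboha] → [nnkuvoha]
/siwboy/:
  (1) Labial Nasal Assimilation: no change — [siwboy]
  (2) Final Devoicing: no change — [siwboy]
  (3) Syncope: [siwboy] → [swboy]
  (4) Glottal Epenthesis: no change — [swboy]
  (5) Intervocalic Lenition: no change — [swboy]
/usipitus/:
  (1) Labial Nasal Assimilation: no change — [usipitus]
  (2) Final Devoicing: no change — [usipitus]
  (3) Syncope: [usipitus] → [usptus]
  (4) Glottal Epenthesis: [usptus] → [husptus]
  (5) Intervocalic Lenition: no change — [husptus]

[nnkuvoha], [swboy], [husptus]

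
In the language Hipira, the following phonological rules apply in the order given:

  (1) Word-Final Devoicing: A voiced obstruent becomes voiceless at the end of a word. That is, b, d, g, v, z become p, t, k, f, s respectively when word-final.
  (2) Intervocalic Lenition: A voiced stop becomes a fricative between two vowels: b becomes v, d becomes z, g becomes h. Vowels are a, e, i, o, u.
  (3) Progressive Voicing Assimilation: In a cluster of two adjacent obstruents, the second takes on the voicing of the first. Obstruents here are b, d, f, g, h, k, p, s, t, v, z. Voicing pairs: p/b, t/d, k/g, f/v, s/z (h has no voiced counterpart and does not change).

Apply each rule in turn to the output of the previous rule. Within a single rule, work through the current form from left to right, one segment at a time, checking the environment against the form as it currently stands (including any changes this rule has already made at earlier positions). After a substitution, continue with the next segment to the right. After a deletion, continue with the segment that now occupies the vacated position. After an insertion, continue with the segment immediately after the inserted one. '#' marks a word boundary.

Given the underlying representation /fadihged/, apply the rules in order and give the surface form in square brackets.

(1) Word-Final Devoicing: [fadihged] → [fadihget]
(2) Intervocalic Lenition: [fadihget] → [fazihget]
(3) Progressive Voicing Assimilation: [fazihget] → [fazihket]

[fazihket]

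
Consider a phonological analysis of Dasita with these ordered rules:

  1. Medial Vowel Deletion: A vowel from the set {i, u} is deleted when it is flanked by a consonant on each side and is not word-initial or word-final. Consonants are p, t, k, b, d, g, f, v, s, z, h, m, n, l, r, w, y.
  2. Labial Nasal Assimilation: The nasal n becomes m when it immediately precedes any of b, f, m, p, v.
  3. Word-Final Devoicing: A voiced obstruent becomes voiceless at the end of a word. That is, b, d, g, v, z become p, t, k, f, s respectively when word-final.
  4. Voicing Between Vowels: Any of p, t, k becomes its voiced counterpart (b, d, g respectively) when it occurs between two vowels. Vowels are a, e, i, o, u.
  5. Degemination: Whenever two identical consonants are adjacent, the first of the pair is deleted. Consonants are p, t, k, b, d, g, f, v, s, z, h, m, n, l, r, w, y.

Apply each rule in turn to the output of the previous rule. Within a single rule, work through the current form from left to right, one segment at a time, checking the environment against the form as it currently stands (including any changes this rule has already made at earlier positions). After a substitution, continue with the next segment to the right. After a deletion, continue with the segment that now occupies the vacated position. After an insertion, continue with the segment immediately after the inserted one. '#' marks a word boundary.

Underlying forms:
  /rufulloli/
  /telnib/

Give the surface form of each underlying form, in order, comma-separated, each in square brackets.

/rufulloli/:
  1 Medial Vowel Deletion: [rufulloli] → [rflloli]
  2 Labial Nasal Assimilation: no change — [rflloli]
  3 Word-Final Devoicing: no change — [rflloli]
  4 Voicing Between Vowels: no change — [rflloli]
  5 Degemination: [rflloli] → [rfloli]
/telnib/:
  1 Medial Vowel Deletion: [telnib] → [telnb]
  2 Labial Nasal Assimilation: [telnb] → [telmb]
  3 Word-Final Devoicing: [telmb] → [telmp]
  4 Voicing Between Vowels: no change — [telmp]
  5 Degemination: no change — [telmp]

[rfloli], [telmp]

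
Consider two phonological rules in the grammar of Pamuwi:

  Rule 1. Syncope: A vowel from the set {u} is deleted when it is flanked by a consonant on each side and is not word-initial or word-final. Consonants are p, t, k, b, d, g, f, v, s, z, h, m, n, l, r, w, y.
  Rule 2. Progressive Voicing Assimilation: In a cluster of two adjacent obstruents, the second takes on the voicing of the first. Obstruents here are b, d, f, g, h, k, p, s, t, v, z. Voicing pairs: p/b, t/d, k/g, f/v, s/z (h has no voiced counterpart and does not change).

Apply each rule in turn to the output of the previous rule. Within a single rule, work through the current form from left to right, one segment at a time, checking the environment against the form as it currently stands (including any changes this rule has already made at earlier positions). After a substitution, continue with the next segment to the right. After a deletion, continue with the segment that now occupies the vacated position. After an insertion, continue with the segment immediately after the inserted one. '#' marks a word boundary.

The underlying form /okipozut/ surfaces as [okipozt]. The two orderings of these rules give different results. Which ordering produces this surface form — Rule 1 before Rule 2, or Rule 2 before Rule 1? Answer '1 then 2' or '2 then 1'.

Order 1 then 2:
  1 Syncope: [okipozut] → [okipozt]
  2 Progressive Voicing Assimilation: [okipozt] → [okipozd]
  result: [okipozd]
Order 2 then 1:
  2 Progressive Voicing Assimilation: no change — [okipozut]
  1 Syncope: [okipozut] → [okipozt]
  result: [okipozt]

2 then 1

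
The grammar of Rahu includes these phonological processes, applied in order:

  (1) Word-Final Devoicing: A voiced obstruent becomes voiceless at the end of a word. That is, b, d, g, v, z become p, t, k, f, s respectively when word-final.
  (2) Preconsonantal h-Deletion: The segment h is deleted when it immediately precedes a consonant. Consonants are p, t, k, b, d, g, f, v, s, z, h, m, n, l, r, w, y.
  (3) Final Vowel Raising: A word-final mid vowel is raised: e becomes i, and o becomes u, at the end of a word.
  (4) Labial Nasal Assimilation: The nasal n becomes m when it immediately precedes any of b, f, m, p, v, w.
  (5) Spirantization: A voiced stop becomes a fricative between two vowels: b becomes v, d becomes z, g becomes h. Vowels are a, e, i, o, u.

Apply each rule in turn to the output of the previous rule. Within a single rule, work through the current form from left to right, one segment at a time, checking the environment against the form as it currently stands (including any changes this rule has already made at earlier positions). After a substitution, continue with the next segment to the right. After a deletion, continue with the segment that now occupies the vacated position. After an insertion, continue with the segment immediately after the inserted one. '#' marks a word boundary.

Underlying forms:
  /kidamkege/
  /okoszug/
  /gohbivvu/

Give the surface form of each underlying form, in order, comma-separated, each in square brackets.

/kidamkege/:
  (1) Word-Final Devoicing: no change — [kidamkege]
  (2) Preconsonantal h-Deletion: no change — [kidamkege]
  (3) Final Vowel Raising: [kidamkege] → [kidamkegi]
  (4) Labial Nasal Assimilation: no change — [kidamkegi]
  (5) Spirantization: [kidamkegi] → [kizamkehi]
/okoszug/:
  (1) Word-Final Devoicing: [okoszug] → [okoszuk]
  (2) Preconsonantal h-Deletion: no change — [okoszuk]
  (3) Final Vowel Raising: no change — [okoszuk]
  (4) Labial Nasal Assimilation: no change — [okoszuk]
  (5) Spirantization: no change — [okoszuk]
/gohbivvu/:
  (1) Word-Final Devoicing: no change — [gohbivvu]
  (2) Preconsonantal h-Deletion: [gohbivvu] → [gobivvu]
  (3) Final Vowel Raising: no change — [gobivvu]
  (4) Labial Nasal Assimilation: no change — [gobivvu]
  (5) Spirantization: [gobivvu] → [govivvu]

[kizamkehi], [okoszuk], [govivvu]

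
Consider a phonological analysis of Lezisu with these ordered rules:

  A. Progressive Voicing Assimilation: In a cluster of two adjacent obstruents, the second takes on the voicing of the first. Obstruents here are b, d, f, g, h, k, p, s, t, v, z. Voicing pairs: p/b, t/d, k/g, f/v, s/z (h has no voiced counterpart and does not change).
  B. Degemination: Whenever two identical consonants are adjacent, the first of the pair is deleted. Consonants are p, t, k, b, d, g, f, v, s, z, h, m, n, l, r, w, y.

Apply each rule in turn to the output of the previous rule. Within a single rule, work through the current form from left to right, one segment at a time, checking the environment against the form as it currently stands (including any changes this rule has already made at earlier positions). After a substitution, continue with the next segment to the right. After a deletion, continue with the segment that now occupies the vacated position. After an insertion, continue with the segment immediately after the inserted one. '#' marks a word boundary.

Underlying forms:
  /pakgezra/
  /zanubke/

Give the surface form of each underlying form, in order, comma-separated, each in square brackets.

/pakgezra/:
  A Progressive Voicing Assimilation: [pakgezra] → [pakkezra]
  B Degemination: [pakkezra] → [pakezra]
/zanubke/:
  A Progressive Voicing Assimilation: [zanubke] → [zanubge]
  B Degemination: no change — [zanubge]

[pakezra], [zanubge]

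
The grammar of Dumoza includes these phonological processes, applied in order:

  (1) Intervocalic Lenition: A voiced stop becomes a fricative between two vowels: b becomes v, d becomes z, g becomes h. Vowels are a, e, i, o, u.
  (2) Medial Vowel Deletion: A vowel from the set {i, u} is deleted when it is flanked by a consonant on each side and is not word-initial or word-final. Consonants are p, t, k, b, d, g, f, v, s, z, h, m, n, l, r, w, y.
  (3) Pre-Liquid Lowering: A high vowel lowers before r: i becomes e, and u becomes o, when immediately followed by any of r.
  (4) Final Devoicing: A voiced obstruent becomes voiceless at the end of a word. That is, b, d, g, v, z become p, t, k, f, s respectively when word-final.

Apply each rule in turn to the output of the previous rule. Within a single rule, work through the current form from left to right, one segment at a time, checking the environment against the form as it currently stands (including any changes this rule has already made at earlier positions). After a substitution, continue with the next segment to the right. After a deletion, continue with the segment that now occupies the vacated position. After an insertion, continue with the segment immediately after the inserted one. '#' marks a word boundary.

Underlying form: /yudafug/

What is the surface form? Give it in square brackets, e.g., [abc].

(1) Intervocalic Lenition: [yudafug] → [yuzafug]
(2) Medial Vowel Deletion: [yuzafug] → [yzafg]
(3) Pre-Liquid Lowering: no change — [yzafg]
(4) Final Devoicing: [yzafg] → [yzafk]

[yzafk]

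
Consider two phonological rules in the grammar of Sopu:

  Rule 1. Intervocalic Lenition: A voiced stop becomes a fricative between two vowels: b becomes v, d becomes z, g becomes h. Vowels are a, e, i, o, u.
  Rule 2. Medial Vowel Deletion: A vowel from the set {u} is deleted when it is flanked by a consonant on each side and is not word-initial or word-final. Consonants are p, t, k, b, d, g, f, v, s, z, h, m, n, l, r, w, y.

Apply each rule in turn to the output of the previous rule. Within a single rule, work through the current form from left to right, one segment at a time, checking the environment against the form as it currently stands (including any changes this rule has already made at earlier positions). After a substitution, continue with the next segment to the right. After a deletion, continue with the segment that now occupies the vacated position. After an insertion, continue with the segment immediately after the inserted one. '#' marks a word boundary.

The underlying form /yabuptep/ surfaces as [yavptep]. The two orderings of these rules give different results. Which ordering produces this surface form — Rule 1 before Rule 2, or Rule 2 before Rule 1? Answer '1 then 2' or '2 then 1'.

Order 1 then 2:
  1 Intervocalic Lenition: [yabuptep] → [yavuptep]
  2 Medial Vowel Deletion: [yavuptep] → [yavptep]
  result: [yavptep]
Order 2 then 1:
  2 Medial Vowel Deletion: [yabuptep] → [yabptep]
  1 Intervocalic Lenition: no change — [yabptep]
  result: [yabptep]

1 then 2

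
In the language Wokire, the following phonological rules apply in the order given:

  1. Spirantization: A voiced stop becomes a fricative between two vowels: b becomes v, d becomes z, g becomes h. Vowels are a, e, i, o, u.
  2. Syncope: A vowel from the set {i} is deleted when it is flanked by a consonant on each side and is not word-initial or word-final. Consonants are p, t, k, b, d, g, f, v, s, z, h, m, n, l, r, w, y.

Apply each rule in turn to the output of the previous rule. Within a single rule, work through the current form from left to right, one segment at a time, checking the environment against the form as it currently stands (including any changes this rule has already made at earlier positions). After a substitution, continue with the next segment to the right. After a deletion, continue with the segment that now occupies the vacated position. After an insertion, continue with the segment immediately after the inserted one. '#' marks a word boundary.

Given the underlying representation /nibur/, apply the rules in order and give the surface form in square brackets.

1 Spirantization: [nibur] → [nivur]
2 Syncope: [nivur] → [nvur]

[nvur]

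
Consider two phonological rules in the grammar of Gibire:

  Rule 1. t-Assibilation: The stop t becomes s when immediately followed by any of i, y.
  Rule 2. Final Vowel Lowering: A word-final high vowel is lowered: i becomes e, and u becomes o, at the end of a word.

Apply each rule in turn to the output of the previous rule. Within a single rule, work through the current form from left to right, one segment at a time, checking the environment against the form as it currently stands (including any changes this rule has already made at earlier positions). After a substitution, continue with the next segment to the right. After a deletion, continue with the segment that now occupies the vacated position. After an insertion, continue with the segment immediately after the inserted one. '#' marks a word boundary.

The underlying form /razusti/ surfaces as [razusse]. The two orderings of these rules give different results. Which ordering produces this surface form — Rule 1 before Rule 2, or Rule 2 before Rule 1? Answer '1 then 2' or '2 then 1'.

1 then 2

Order 1 then 2:
  1 t-Assibilation: [razusti] → [razussi]
  2 Final Vowel Lowering: [razussi] → [razusse]
  result: [razusse]
Order 2 then 1:
  2 Final Vowel Lowering: [razusti] → [razuste]
  1 t-Assibilation: no change — [razuste]
  result: [razuste]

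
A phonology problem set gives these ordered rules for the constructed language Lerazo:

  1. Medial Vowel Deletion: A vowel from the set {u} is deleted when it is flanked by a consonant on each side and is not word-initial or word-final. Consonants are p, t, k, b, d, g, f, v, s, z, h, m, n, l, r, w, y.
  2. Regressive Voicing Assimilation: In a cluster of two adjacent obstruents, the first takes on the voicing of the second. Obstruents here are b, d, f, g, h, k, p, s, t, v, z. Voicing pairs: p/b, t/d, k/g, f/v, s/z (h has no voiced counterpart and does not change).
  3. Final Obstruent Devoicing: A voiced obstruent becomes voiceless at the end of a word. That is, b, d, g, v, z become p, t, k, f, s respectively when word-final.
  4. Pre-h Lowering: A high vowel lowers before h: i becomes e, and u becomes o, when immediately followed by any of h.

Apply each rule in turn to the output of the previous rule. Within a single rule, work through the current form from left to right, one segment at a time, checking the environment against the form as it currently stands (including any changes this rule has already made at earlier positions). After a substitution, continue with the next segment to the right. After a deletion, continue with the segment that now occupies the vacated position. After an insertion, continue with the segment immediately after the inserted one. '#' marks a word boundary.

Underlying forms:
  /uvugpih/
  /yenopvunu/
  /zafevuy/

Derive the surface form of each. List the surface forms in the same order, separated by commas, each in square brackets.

/uvugpih/:
  1 Medial Vowel Deletion: [uvugpih] → [uvgpih]
  2 Regressive Voicing Assimilation: [uvgpih] → [uvkpih]
  3 Final Obstruent Devoicing: no change — [uvkpih]
  4 Pre-h Lowering: [uvkpih] → [uvkpeh]
/yenopvunu/:
  1 Medial Vowel Deletion: [yenopvunu] → [yenopvnu]
  2 Regressive Voicing Assimilation: [yenopvnu] → [yenobvnu]
  3 Final Obstruent Devoicing: no change — [yenobvnu]
  4 Pre-h Lowering: no change — [yenobvnu]
/zafevuy/:
  1 Medial Vowel Deletion: [zafevuy] → [zafevy]
  2 Regressive Voicing Assimilation: no change — [zafevy]
  3 Final Obstruent Devoicing: no change — [zafevy]
  4 Pre-h Lowering: no change — [zafevy]

[uvkpeh], [yenobvnu], [zafevy]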